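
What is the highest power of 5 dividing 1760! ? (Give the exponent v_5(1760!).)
v_5(1760!) = 438

Legendre's formula: v_p(n!) = Σ_{k ≥ 1} ⌊n / p^k⌋. For p = 5, n = 1760, the terms are:
  ⌊1760/5^1⌋ = ⌊1760/5⌋ = 352
  ⌊1760/5^2⌋ = ⌊1760/25⌋ = 70
  ⌊1760/5^3⌋ = ⌊1760/125⌋ = 14
  ⌊1760/5^4⌋ = ⌊1760/625⌋ = 2
(the next term ⌊1760/5^5⌋ = 0, terminating the sum). Summing: v_5(1760!) = 352 + 70 + 14 + 2 = 438.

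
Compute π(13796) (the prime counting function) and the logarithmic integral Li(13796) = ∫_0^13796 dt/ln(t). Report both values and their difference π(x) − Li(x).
π(13796) = 1631;  Li(13796) ≈ 1650.87;  π(x) − Li(x) ≈ -19.87.

Direct count of primes ≤ 13796 gives π(13796) = 1631. Numerical evaluation of the logarithmic integral gives Li(13796) ≈ 1650.87. The difference π(x) − Li(x) ≈ -19.87 is typically negative for small/moderate x (Li(x) overestimates), though Littlewood's theorem shows this sign changes infinitely often.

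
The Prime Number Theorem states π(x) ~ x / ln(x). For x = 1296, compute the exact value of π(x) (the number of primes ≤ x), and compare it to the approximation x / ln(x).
π(1296) = 210;  x/ln(x) ≈ 180.83;  relative error ≈ 13.89%.

Directly count primes up to 1296: π(1296) = 210. The PNT approximation gives 1296/ln(1296) ≈ 1296/7.16704 ≈ 180.83. Relative error (π(x) − x/ln(x)) / π(x) ≈ 13.89%; the approximation is known to undercount slightly (Li(x) is a better estimate).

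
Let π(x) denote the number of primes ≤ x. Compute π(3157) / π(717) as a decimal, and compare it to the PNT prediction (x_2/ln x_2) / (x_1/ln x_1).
π(3157)/π(717) = 446/127 ≈ 3.5118;  PNT prediction ≈ 3.5930.

π(717) = 127 and π(3157) = 446, so π(3157)/π(717) ≈ 3.5118. The PNT-predicted ratio is (3157/ln(3157)) / (717/ln(717)) ≈ 3.5930. The two agree to within a few percent, as expected.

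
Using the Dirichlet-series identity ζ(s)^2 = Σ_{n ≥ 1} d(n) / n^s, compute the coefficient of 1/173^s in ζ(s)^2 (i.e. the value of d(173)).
d(173) = 2

ζ(s)^2 = (Σ 1/m^s)(Σ 1/k^s). The coefficient of 1/n^s in the product is the number of ordered pairs (m, k) with mk = n, which equals d(n). For n = 173, divisors are [1, 173], so d(173) = 2.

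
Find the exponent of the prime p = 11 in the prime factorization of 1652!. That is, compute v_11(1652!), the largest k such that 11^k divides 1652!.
v_11(1652!) = 164

Legendre's formula: v_p(n!) = Σ_{k ≥ 1} ⌊n / p^k⌋. For p = 11, n = 1652, the terms are:
  ⌊1652/11^1⌋ = ⌊1652/11⌋ = 150
  ⌊1652/11^2⌋ = ⌊1652/121⌋ = 13
  ⌊1652/11^3⌋ = ⌊1652/1331⌋ = 1
(the next term ⌊1652/11^4⌋ = 0, terminating the sum). Summing: v_11(1652!) = 150 + 13 + 1 = 164.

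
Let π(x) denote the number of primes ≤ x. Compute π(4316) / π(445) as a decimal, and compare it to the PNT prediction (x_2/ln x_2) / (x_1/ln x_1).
π(4316)/π(445) = 590/86 ≈ 6.8605;  PNT prediction ≈ 7.0662.

π(445) = 86 and π(4316) = 590, so π(4316)/π(445) ≈ 6.8605. The PNT-predicted ratio is (4316/ln(4316)) / (445/ln(445)) ≈ 7.0662. The two agree to within a few percent, as expected.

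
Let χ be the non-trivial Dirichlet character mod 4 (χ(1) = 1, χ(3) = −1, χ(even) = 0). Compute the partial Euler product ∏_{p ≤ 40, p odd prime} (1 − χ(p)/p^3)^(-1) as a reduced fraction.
∏ = 23039676015771696171729025/23777920687809392849977344

The odd primes p ≤ 40 are [3, 5, 7, 11, 13, 17, 19, 23, 29, 31, 37]. For each, χ(p) = 1 if p ≡ 1 mod 4, χ(p) = −1 if p ≡ 3 mod 4. Taking (1 − χ(p)/p^3)^(-1) = p^3/(p^3 − χ(p)): (1 − (-1)/3^3)^(-1) · (1 − (1)/5^3)^(-1) · (1 − (-1)/7^3)^(-1) · (1 − (-1)/11^3)^(-1) · (1 − (1)/13^3)^(-1) · (1 − (1)/17^3)^(-1) · (1 − (-1)/19^3)^(-1) · (1 − (-1)/23^3)^(-1) · (1 − (1)/29^3)^(-1) · (1 − (-1)/31^3)^(-1) · (1 − (1)/37^3)^(-1) = 23039676015771696171729025/23777920687809392849977344.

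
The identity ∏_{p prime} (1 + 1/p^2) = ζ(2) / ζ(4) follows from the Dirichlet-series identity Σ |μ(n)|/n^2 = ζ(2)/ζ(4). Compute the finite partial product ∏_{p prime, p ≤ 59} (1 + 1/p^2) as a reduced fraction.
∏ = 18792194413340635040000000000/12404819654958314061063105597

The primes p ≤ 59 are [2, 3, 5, 7, 11, 13, 17, 19, 23, 29, 31, 37, 41, 43, 47, 53, 59]. For each, (1 + 1/p^2) = (p^2 + 1)/p^2. Multiplying these fractions over p ∈ [2, 3, 5, 7, 11, 13, 17, 19, 23, 29, 31, 37, 41, 43, 47, 53, 59] gives 18792194413340635040000000000/12404819654958314061063105597. (In the limit P → ∞ this tends to ζ(2)/ζ(4).)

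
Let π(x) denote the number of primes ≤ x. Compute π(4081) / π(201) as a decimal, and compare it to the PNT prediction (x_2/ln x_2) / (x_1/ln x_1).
π(4081)/π(201) = 562/46 ≈ 12.2174;  PNT prediction ≈ 12.9510.

π(201) = 46 and π(4081) = 562, so π(4081)/π(201) ≈ 12.2174. The PNT-predicted ratio is (4081/ln(4081)) / (201/ln(201)) ≈ 12.9510. The two agree to within a few percent, as expected.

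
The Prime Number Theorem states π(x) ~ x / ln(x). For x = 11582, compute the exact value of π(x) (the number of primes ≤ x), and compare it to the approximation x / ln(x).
π(11582) = 1393;  x/ln(x) ≈ 1237.76;  relative error ≈ 11.14%.

Directly count primes up to 11582: π(11582) = 1393. The PNT approximation gives 11582/ln(11582) ≈ 11582/9.35721 ≈ 1237.76. Relative error (π(x) − x/ln(x)) / π(x) ≈ 11.14%; the approximation is known to undercount slightly (Li(x) is a better estimate).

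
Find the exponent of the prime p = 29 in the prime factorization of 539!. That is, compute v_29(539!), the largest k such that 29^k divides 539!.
v_29(539!) = 18

Legendre's formula: v_p(n!) = Σ_{k ≥ 1} ⌊n / p^k⌋. For p = 29, n = 539, the terms are:
  ⌊539/29^1⌋ = ⌊539/29⌋ = 18
(the next term ⌊539/29^2⌋ = 0, terminating the sum). Summing: v_29(539!) = 18 = 18.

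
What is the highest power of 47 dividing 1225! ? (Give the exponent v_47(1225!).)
v_47(1225!) = 26

Legendre's formula: v_p(n!) = Σ_{k ≥ 1} ⌊n / p^k⌋. For p = 47, n = 1225, the terms are:
  ⌊1225/47^1⌋ = ⌊1225/47⌋ = 26
(the next term ⌊1225/47^2⌋ = 0, terminating the sum). Summing: v_47(1225!) = 26 = 26.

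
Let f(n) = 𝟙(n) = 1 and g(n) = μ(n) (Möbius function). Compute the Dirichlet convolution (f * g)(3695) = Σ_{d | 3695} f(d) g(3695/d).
(𝟙 * μ)(3695) = 0

Divisors of 3695: [1, 5, 739, 3695]. For each d | 3695:
  d = 1: 𝟙(1) · μ(3695/1) = 1 · 1 = 1
  d = 5: 𝟙(5) · μ(3695/5) = 1 · -1 = -1
  d = 739: 𝟙(739) · μ(3695/739) = 1 · -1 = -1
  d = 3695: 𝟙(3695) · μ(3695/3695) = 1 · 1 = 1
Summing: (𝟙 * μ)(3695) = 1 + -1 + -1 + 1 = 0.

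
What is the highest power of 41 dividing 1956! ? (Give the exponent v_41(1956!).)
v_41(1956!) = 48

Legendre's formula: v_p(n!) = Σ_{k ≥ 1} ⌊n / p^k⌋. For p = 41, n = 1956, the terms are:
  ⌊1956/41^1⌋ = ⌊1956/41⌋ = 47
  ⌊1956/41^2⌋ = ⌊1956/1681⌋ = 1
(the next term ⌊1956/41^3⌋ = 0, terminating the sum). Summing: v_41(1956!) = 47 + 1 = 48.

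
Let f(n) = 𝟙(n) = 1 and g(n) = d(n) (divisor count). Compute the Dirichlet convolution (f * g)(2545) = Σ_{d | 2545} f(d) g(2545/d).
(𝟙 * d)(2545) = 9

Divisors of 2545: [1, 5, 509, 2545]. For each d | 2545:
  d = 1: 𝟙(1) · d(2545/1) = 1 · 4 = 4
  d = 5: 𝟙(5) · d(2545/5) = 1 · 2 = 2
  d = 509: 𝟙(509) · d(2545/509) = 1 · 2 = 2
  d = 2545: 𝟙(2545) · d(2545/2545) = 1 · 1 = 1
Summing: (𝟙 * d)(2545) = 4 + 2 + 2 + 1 = 9.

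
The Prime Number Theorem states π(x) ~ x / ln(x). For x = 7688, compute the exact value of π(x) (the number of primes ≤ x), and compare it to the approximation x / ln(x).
π(7688) = 975;  x/ln(x) ≈ 859.24;  relative error ≈ 11.87%.

Directly count primes up to 7688: π(7688) = 975. The PNT approximation gives 7688/ln(7688) ≈ 7688/8.94742 ≈ 859.24. Relative error (π(x) − x/ln(x)) / π(x) ≈ 11.87%; the approximation is known to undercount slightly (Li(x) is a better estimate).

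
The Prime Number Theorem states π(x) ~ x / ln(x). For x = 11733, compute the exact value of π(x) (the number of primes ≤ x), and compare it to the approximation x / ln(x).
π(11733) = 1408;  x/ln(x) ≈ 1252.17;  relative error ≈ 11.07%.

Directly count primes up to 11733: π(11733) = 1408. The PNT approximation gives 11733/ln(11733) ≈ 11733/9.37016 ≈ 1252.17. Relative error (π(x) − x/ln(x)) / π(x) ≈ 11.07%; the approximation is known to undercount slightly (Li(x) is a better estimate).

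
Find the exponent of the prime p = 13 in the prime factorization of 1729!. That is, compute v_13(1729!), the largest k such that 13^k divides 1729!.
v_13(1729!) = 143

Legendre's formula: v_p(n!) = Σ_{k ≥ 1} ⌊n / p^k⌋. For p = 13, n = 1729, the terms are:
  ⌊1729/13^1⌋ = ⌊1729/13⌋ = 133
  ⌊1729/13^2⌋ = ⌊1729/169⌋ = 10
(the next term ⌊1729/13^3⌋ = 0, terminating the sum). Summing: v_13(1729!) = 133 + 10 = 143.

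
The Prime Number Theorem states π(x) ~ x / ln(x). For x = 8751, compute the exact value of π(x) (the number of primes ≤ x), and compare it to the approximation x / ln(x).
π(8751) = 1091;  x/ln(x) ≈ 964.09;  relative error ≈ 11.63%.

Directly count primes up to 8751: π(8751) = 1091. The PNT approximation gives 8751/ln(8751) ≈ 8751/9.07692 ≈ 964.09. Relative error (π(x) − x/ln(x)) / π(x) ≈ 11.63%; the approximation is known to undercount slightly (Li(x) is a better estimate).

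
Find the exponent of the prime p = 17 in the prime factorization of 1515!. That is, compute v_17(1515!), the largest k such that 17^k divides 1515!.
v_17(1515!) = 94

Legendre's formula: v_p(n!) = Σ_{k ≥ 1} ⌊n / p^k⌋. For p = 17, n = 1515, the terms are:
  ⌊1515/17^1⌋ = ⌊1515/17⌋ = 89
  ⌊1515/17^2⌋ = ⌊1515/289⌋ = 5
(the next term ⌊1515/17^3⌋ = 0, terminating the sum). Summing: v_17(1515!) = 89 + 5 = 94.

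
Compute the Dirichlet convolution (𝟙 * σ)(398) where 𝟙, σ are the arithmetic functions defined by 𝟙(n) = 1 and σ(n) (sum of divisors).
(𝟙 * σ)(398) = 804

Divisors of 398: [1, 2, 199, 398]. For each d | 398:
  d = 1: 𝟙(1) · σ(398/1) = 1 · 600 = 600
  d = 2: 𝟙(2) · σ(398/2) = 1 · 200 = 200
  d = 199: 𝟙(199) · σ(398/199) = 1 · 3 = 3
  d = 398: 𝟙(398) · σ(398/398) = 1 · 1 = 1
Summing: (𝟙 * σ)(398) = 600 + 200 + 3 + 1 = 804.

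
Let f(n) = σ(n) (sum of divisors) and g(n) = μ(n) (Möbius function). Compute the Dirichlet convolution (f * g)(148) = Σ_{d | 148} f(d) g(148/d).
(σ * μ)(148) = 148

Divisors of 148: [1, 2, 4, 37, 74, 148]. For each d | 148:
  d = 1: σ(1) · μ(148/1) = 1 · 0 = 0
  d = 2: σ(2) · μ(148/2) = 3 · 1 = 3
  d = 4: σ(4) · μ(148/4) = 7 · -1 = -7
  d = 37: σ(37) · μ(148/37) = 38 · 0 = 0
  d = 74: σ(74) · μ(148/74) = 114 · -1 = -114
  d = 148: σ(148) · μ(148/148) = 266 · 1 = 266
Summing: (σ * μ)(148) = 0 + 3 + -7 + 0 + -114 + 266 = 148.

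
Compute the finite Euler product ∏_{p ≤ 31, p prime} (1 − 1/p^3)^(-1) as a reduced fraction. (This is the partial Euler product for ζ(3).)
∏ = 209363023479599225665/174187638420315512832

The primes p ≤ 31 are [2, 3, 5, 7, 11, 13, 17, 19, 23, 29, 31]. For each prime, (1 − 1/p^3)^(-1) = p^3 / (p^3 − 1). The product is (1 − 1/2^3)^(-1), (1 − 1/3^3)^(-1), (1 − 1/5^3)^(-1), (1 − 1/7^3)^(-1), (1 − 1/11^3)^(-1), (1 − 1/13^3)^(-1), (1 − 1/17^3)^(-1), (1 − 1/19^3)^(-1), (1 − 1/23^3)^(-1), (1 − 1/29^3)^(-1), (1 − 1/31^3)^(-1) = ∏ p^3 / (p^3 − 1) = 209363023479599225665/174187638420315512832.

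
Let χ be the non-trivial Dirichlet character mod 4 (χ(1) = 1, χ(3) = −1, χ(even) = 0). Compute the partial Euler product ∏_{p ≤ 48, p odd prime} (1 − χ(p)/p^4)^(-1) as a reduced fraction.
∏ = 424022009220093808147330044599350686845258380222853/428762185161728930691534489551822091105495385374720

The odd primes p ≤ 48 are [3, 5, 7, 11, 13, 17, 19, 23, 29, 31, 37, 41, 43, 47]. For each, χ(p) = 1 if p ≡ 1 mod 4, χ(p) = −1 if p ≡ 3 mod 4. Taking (1 − χ(p)/p^4)^(-1) = p^4/(p^4 − χ(p)): (1 − (-1)/3^4)^(-1) · (1 − (1)/5^4)^(-1) · (1 − (-1)/7^4)^(-1) · (1 − (-1)/11^4)^(-1) · (1 − (1)/13^4)^(-1) · (1 − (1)/17^4)^(-1) · (1 − (-1)/19^4)^(-1) · (1 − (-1)/23^4)^(-1) · (1 − (1)/29^4)^(-1) · (1 − (-1)/31^4)^(-1) · (1 − (1)/37^4)^(-1) · (1 − (1)/41^4)^(-1) · (1 − (-1)/43^4)^(-1) · (1 − (-1)/47^4)^(-1) = 424022009220093808147330044599350686845258380222853/428762185161728930691534489551822091105495385374720.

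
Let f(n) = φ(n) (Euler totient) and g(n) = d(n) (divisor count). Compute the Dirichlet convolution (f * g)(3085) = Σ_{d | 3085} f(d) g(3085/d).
(φ * d)(3085) = 3708

Divisors of 3085: [1, 5, 617, 3085]. For each d | 3085:
  d = 1: φ(1) · d(3085/1) = 1 · 4 = 4
  d = 5: φ(5) · d(3085/5) = 4 · 2 = 8
  d = 617: φ(617) · d(3085/617) = 616 · 2 = 1232
  d = 3085: φ(3085) · d(3085/3085) = 2464 · 1 = 2464
Summing: (φ * d)(3085) = 4 + 8 + 1232 + 2464 = 3708.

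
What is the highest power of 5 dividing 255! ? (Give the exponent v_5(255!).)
v_5(255!) = 63

Legendre's formula: v_p(n!) = Σ_{k ≥ 1} ⌊n / p^k⌋. For p = 5, n = 255, the terms are:
  ⌊255/5^1⌋ = ⌊255/5⌋ = 51
  ⌊255/5^2⌋ = ⌊255/25⌋ = 10
  ⌊255/5^3⌋ = ⌊255/125⌋ = 2
(the next term ⌊255/5^4⌋ = 0, terminating the sum). Summing: v_5(255!) = 51 + 10 + 2 = 63.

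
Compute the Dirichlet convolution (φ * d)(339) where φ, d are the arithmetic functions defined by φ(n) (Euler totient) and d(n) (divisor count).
(φ * d)(339) = 456

Divisors of 339: [1, 3, 113, 339]. For each d | 339:
  d = 1: φ(1) · d(339/1) = 1 · 4 = 4
  d = 3: φ(3) · d(339/3) = 2 · 2 = 4
  d = 113: φ(113) · d(339/113) = 112 · 2 = 224
  d = 339: φ(339) · d(339/339) = 224 · 1 = 224
Summing: (φ * d)(339) = 4 + 4 + 224 + 224 = 456.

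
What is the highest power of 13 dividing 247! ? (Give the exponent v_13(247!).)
v_13(247!) = 20

Legendre's formula: v_p(n!) = Σ_{k ≥ 1} ⌊n / p^k⌋. For p = 13, n = 247, the terms are:
  ⌊247/13^1⌋ = ⌊247/13⌋ = 19
  ⌊247/13^2⌋ = ⌊247/169⌋ = 1
(the next term ⌊247/13^3⌋ = 0, terminating the sum). Summing: v_13(247!) = 19 + 1 = 20.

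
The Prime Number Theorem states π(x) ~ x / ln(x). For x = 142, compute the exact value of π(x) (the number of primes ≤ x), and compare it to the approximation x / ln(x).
π(142) = 34;  x/ln(x) ≈ 28.65;  relative error ≈ 15.73%.

Directly count primes up to 142: π(142) = 34. The PNT approximation gives 142/ln(142) ≈ 142/4.95583 ≈ 28.65. Relative error (π(x) − x/ln(x)) / π(x) ≈ 15.73%; the approximation is known to undercount slightly (Li(x) is a better estimate).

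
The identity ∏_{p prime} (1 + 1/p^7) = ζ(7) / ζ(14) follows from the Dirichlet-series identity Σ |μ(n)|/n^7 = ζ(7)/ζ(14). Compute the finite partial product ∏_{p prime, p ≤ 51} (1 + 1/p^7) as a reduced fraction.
∏ = 263853992248183929955588067841649958807762565359040660091503223132247928290282626850939575242745161896165376/261685269908462752626449098337825267072687203746267710284915637456014619560925349129829845059340019784340625

The primes p ≤ 51 are [2, 3, 5, 7, 11, 13, 17, 19, 23, 29, 31, 37, 41, 43, 47]. For each, (1 + 1/p^7) = (p^7 + 1)/p^7. Multiplying these fractions over p ∈ [2, 3, 5, 7, 11, 13, 17, 19, 23, 29, 31, 37, 41, 43, 47] gives 263853992248183929955588067841649958807762565359040660091503223132247928290282626850939575242745161896165376/261685269908462752626449098337825267072687203746267710284915637456014619560925349129829845059340019784340625. (In the limit P → ∞ this tends to ζ(7)/ζ(14).)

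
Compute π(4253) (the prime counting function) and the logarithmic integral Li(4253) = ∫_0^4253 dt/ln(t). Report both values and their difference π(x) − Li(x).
π(4253) = 583;  Li(4253) ≈ 595.75;  π(x) − Li(x) ≈ -12.75.

Direct count of primes ≤ 4253 gives π(4253) = 583. Numerical evaluation of the logarithmic integral gives Li(4253) ≈ 595.75. The difference π(x) − Li(x) ≈ -12.75 is typically negative for small/moderate x (Li(x) overestimates), though Littlewood's theorem shows this sign changes infinitely often.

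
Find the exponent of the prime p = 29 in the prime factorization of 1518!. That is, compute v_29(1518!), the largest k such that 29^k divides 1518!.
v_29(1518!) = 53

Legendre's formula: v_p(n!) = Σ_{k ≥ 1} ⌊n / p^k⌋. For p = 29, n = 1518, the terms are:
  ⌊1518/29^1⌋ = ⌊1518/29⌋ = 52
  ⌊1518/29^2⌋ = ⌊1518/841⌋ = 1
(the next term ⌊1518/29^3⌋ = 0, terminating the sum). Summing: v_29(1518!) = 52 + 1 = 53.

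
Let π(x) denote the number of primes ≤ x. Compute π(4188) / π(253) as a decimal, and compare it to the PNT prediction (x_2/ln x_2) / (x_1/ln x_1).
π(4188)/π(253) = 574/54 ≈ 10.6296;  PNT prediction ≈ 10.9828.

π(253) = 54 and π(4188) = 574, so π(4188)/π(253) ≈ 10.6296. The PNT-predicted ratio is (4188/ln(4188)) / (253/ln(253)) ≈ 10.9828. The two agree to within a few percent, as expected.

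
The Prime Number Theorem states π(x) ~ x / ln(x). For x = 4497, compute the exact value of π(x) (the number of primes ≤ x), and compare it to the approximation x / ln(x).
π(4497) = 610;  x/ln(x) ≈ 534.65;  relative error ≈ 12.35%.

Directly count primes up to 4497: π(4497) = 610. The PNT approximation gives 4497/ln(4497) ≈ 4497/8.41117 ≈ 534.65. Relative error (π(x) − x/ln(x)) / π(x) ≈ 12.35%; the approximation is known to undercount slightly (Li(x) is a better estimate).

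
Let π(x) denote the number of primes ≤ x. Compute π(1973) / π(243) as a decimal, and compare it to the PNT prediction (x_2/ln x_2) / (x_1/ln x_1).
π(1973)/π(243) = 298/53 ≈ 5.6226;  PNT prediction ≈ 5.8782.

π(243) = 53 and π(1973) = 298, so π(1973)/π(243) ≈ 5.6226. The PNT-predicted ratio is (1973/ln(1973)) / (243/ln(243)) ≈ 5.8782. The two agree to within a few percent, as expected.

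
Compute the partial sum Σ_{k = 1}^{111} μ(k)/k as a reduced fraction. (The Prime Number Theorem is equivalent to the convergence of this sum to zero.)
Σ μ(k)/k = -678316192822146162262092815134314936522301/39962142402550705168325165981723972810713890

Values of μ(k) for 1 ≤ k ≤ 111: μ(1) = 1, μ(2) = -1, μ(3) = -1, μ(5) = -1, μ(6) = 1, μ(7) = -1, μ(10) = 1, μ(11) = -1, μ(13) = -1, μ(14) = 1, μ(15) = 1, μ(17) = -1, μ(19) = -1, μ(21) = 1, μ(22) = 1, μ(23) = -1, μ(26) = 1, μ(29) = -1, μ(30) = -1, μ(31) = -1, μ(33) = 1, μ(34) = 1, μ(35) = 1, μ(37) = -1, μ(38) = 1, μ(39) = 1, μ(41) = -1, μ(42) = -1, μ(43) = -1, μ(46) = 1, μ(47) = -1, μ(51) = 1, μ(53) = -1, μ(55) = 1, μ(57) = 1, μ(58) = 1, μ(59) = -1, μ(61) = -1, μ(62) = 1, μ(65) = 1, μ(66) = -1, μ(67) = -1, μ(69) = 1, μ(70) = -1, μ(71) = -1, μ(73) = -1, μ(74) = 1, μ(77) = 1, μ(78) = -1, μ(79) = -1, μ(82) = 1, μ(83) = -1, μ(85) = 1, μ(86) = 1, μ(87) = 1, μ(89) = -1, μ(91) = 1, μ(93) = 1, μ(94) = 1, μ(95) = 1, μ(97) = -1, μ(101) = -1, μ(102) = -1, μ(103) = -1, μ(105) = -1, μ(106) = 1, μ(107) = -1, μ(109) = -1, μ(110) = -1, μ(111) = 1, with μ = 0 on non-squarefree integers. Summing μ(k)/k for k where μ(k) ≠ 0 gives -678316192822146162262092815134314936522301/39962142402550705168325165981723972810713890 ≈ -0.0170. (PNT ⟺ this sum → 0 as n → ∞.)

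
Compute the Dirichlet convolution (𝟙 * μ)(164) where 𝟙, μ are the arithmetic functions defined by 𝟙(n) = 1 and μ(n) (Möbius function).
(𝟙 * μ)(164) = 0

Divisors of 164: [1, 2, 4, 41, 82, 164]. For each d | 164:
  d = 1: 𝟙(1) · μ(164/1) = 1 · 0 = 0
  d = 2: 𝟙(2) · μ(164/2) = 1 · 1 = 1
  d = 4: 𝟙(4) · μ(164/4) = 1 · -1 = -1
  d = 41: 𝟙(41) · μ(164/41) = 1 · 0 = 0
  d = 82: 𝟙(82) · μ(164/82) = 1 · -1 = -1
  d = 164: 𝟙(164) · μ(164/164) = 1 · 1 = 1
Summing: (𝟙 * μ)(164) = 0 + 1 + -1 + 0 + -1 + 1 = 0.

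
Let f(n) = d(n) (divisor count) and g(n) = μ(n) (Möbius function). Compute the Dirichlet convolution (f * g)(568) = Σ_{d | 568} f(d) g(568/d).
(d * μ)(568) = 1

Divisors of 568: [1, 2, 4, 8, 71, 142, 284, 568]. For each d | 568:
  d = 1: d(1) · μ(568/1) = 1 · 0 = 0
  d = 2: d(2) · μ(568/2) = 2 · 0 = 0
  d = 4: d(4) · μ(568/4) = 3 · 1 = 3
  d = 8: d(8) · μ(568/8) = 4 · -1 = -4
  d = 71: d(71) · μ(568/71) = 2 · 0 = 0
  d = 142: d(142) · μ(568/142) = 4 · 0 = 0
  d = 284: d(284) · μ(568/284) = 6 · -1 = -6
  d = 568: d(568) · μ(568/568) = 8 · 1 = 8
Summing: (d * μ)(568) = 0 + 0 + 3 + -4 + 0 + 0 + -6 + 8 = 1.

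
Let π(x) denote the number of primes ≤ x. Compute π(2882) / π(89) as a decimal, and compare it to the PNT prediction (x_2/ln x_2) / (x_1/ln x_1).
π(2882)/π(89) = 417/24 ≈ 17.3750;  PNT prediction ≈ 18.2459.

π(89) = 24 and π(2882) = 417, so π(2882)/π(89) ≈ 17.3750. The PNT-predicted ratio is (2882/ln(2882)) / (89/ln(89)) ≈ 18.2459. The two agree to within a few percent, as expected.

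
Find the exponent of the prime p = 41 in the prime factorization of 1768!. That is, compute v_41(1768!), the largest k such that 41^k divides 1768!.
v_41(1768!) = 44

Legendre's formula: v_p(n!) = Σ_{k ≥ 1} ⌊n / p^k⌋. For p = 41, n = 1768, the terms are:
  ⌊1768/41^1⌋ = ⌊1768/41⌋ = 43
  ⌊1768/41^2⌋ = ⌊1768/1681⌋ = 1
(the next term ⌊1768/41^3⌋ = 0, terminating the sum). Summing: v_41(1768!) = 43 + 1 = 44.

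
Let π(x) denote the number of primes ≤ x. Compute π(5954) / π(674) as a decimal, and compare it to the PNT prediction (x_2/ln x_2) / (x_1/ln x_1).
π(5954)/π(674) = 781/122 ≈ 6.4016;  PNT prediction ≈ 6.6196.

π(674) = 122 and π(5954) = 781, so π(5954)/π(674) ≈ 6.4016. The PNT-predicted ratio is (5954/ln(5954)) / (674/ln(674)) ≈ 6.6196. The two agree to within a few percent, as expected.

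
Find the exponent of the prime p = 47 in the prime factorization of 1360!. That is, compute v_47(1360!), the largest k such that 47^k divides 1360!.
v_47(1360!) = 28

Legendre's formula: v_p(n!) = Σ_{k ≥ 1} ⌊n / p^k⌋. For p = 47, n = 1360, the terms are:
  ⌊1360/47^1⌋ = ⌊1360/47⌋ = 28
(the next term ⌊1360/47^2⌋ = 0, terminating the sum). Summing: v_47(1360!) = 28 = 28.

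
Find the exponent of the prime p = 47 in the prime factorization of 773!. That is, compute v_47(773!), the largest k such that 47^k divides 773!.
v_47(773!) = 16

Legendre's formula: v_p(n!) = Σ_{k ≥ 1} ⌊n / p^k⌋. For p = 47, n = 773, the terms are:
  ⌊773/47^1⌋ = ⌊773/47⌋ = 16
(the next term ⌊773/47^2⌋ = 0, terminating the sum). Summing: v_47(773!) = 16 = 16.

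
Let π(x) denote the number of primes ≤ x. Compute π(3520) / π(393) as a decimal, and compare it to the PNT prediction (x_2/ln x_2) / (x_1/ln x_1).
π(3520)/π(393) = 491/77 ≈ 6.3766;  PNT prediction ≈ 6.5521.

π(393) = 77 and π(3520) = 491, so π(3520)/π(393) ≈ 6.3766. The PNT-predicted ratio is (3520/ln(3520)) / (393/ln(393)) ≈ 6.5521. The two agree to within a few percent, as expected.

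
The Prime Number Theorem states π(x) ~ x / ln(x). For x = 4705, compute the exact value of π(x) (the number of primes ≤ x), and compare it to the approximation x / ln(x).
π(4705) = 635;  x/ln(x) ≈ 556.38;  relative error ≈ 12.38%.

Directly count primes up to 4705: π(4705) = 635. The PNT approximation gives 4705/ln(4705) ≈ 4705/8.45638 ≈ 556.38. Relative error (π(x) − x/ln(x)) / π(x) ≈ 12.38%; the approximation is known to undercount slightly (Li(x) is a better estimate).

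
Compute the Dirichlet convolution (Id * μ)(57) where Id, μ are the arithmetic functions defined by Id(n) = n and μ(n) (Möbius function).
(Id * μ)(57) = 36

Divisors of 57: [1, 3, 19, 57]. For each d | 57:
  d = 1: Id(1) · μ(57/1) = 1 · 1 = 1
  d = 3: Id(3) · μ(57/3) = 3 · -1 = -3
  d = 19: Id(19) · μ(57/19) = 19 · -1 = -19
  d = 57: Id(57) · μ(57/57) = 57 · 1 = 57
Summing: (Id * μ)(57) = 1 + -3 + -19 + 57 = 36.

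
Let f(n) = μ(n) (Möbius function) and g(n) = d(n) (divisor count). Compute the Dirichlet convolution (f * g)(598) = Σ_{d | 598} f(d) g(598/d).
(μ * d)(598) = 1

Divisors of 598: [1, 2, 13, 23, 26, 46, 299, 598]. For each d | 598:
  d = 1: μ(1) · d(598/1) = 1 · 8 = 8
  d = 2: μ(2) · d(598/2) = -1 · 4 = -4
  d = 13: μ(13) · d(598/13) = -1 · 4 = -4
  d = 23: μ(23) · d(598/23) = -1 · 4 = -4
  d = 26: μ(26) · d(598/26) = 1 · 2 = 2
  d = 46: μ(46) · d(598/46) = 1 · 2 = 2
  d = 299: μ(299) · d(598/299) = 1 · 2 = 2
  d = 598: μ(598) · d(598/598) = -1 · 1 = -1
Summing: (μ * d)(598) = 8 + -4 + -4 + -4 + 2 + 2 + 2 + -1 = 1.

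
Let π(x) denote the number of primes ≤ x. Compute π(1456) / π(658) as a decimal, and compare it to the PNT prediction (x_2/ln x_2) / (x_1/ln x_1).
π(1456)/π(658) = 231/119 ≈ 1.9412;  PNT prediction ≈ 1.9715.

π(658) = 119 and π(1456) = 231, so π(1456)/π(658) ≈ 1.9412. The PNT-predicted ratio is (1456/ln(1456)) / (658/ln(658)) ≈ 1.9715. The two agree to within a few percent, as expected.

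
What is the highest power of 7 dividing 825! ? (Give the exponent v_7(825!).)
v_7(825!) = 135

Legendre's formula: v_p(n!) = Σ_{k ≥ 1} ⌊n / p^k⌋. For p = 7, n = 825, the terms are:
  ⌊825/7^1⌋ = ⌊825/7⌋ = 117
  ⌊825/7^2⌋ = ⌊825/49⌋ = 16
  ⌊825/7^3⌋ = ⌊825/343⌋ = 2
(the next term ⌊825/7^4⌋ = 0, terminating the sum). Summing: v_7(825!) = 117 + 16 + 2 = 135.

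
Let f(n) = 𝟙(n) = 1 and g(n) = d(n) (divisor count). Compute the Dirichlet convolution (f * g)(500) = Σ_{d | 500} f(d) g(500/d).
(𝟙 * d)(500) = 60

Divisors of 500: [1, 2, 4, 5, 10, 20, 25, 50, 100, 125, 250, 500]. For each d | 500:
  d = 1: 𝟙(1) · d(500/1) = 1 · 12 = 12
  d = 2: 𝟙(2) · d(500/2) = 1 · 8 = 8
  d = 4: 𝟙(4) · d(500/4) = 1 · 4 = 4
  d = 5: 𝟙(5) · d(500/5) = 1 · 9 = 9
  d = 10: 𝟙(10) · d(500/10) = 1 · 6 = 6
  d = 20: 𝟙(20) · d(500/20) = 1 · 3 = 3
  d = 25: 𝟙(25) · d(500/25) = 1 · 6 = 6
  d = 50: 𝟙(50) · d(500/50) = 1 · 4 = 4
  d = 100: 𝟙(100) · d(500/100) = 1 · 2 = 2
  d = 125: 𝟙(125) · d(500/125) = 1 · 3 = 3
  d = 250: 𝟙(250) · d(500/250) = 1 · 2 = 2
  d = 500: 𝟙(500) · d(500/500) = 1 · 1 = 1
Summing: (𝟙 * d)(500) = 12 + 8 + 4 + 9 + 6 + 3 + 6 + 4 + 2 + 3 + 2 + 1 = 60.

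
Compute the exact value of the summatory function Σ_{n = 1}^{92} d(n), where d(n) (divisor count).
Σ_{n ≤ 92} d(n) = 435

Compute d(n) for each 1 ≤ n ≤ 92: d(1) = 1, d(2) = 2, d(3) = 2, d(4) = 3, d(5) = 2, d(6) = 4, d(7) = 2, d(8) = 4, d(9) = 3, d(10) = 4, d(11) = 2, d(12) = 6, d(13) = 2, d(14) = 4, d(15) = 4, d(16) = 5, d(17) = 2, d(18) = 6, d(19) = 2, d(20) = 6, d(21) = 4, d(22) = 4, d(23) = 2, d(24) = 8, d(25) = 3, d(26) = 4, d(27) = 4, d(28) = 6, d(29) = 2, d(30) = 8, d(31) = 2, d(32) = 6, d(33) = 4, d(34) = 4, d(35) = 4, d(36) = 9, d(37) = 2, d(38) = 4, d(39) = 4, d(40) = 8, d(41) = 2, d(42) = 8, d(43) = 2, d(44) = 6, d(45) = 6, d(46) = 4, d(47) = 2, d(48) = 10, d(49) = 3, d(50) = 6, d(51) = 4, d(52) = 6, d(53) = 2, d(54) = 8, d(55) = 4, d(56) = 8, d(57) = 4, d(58) = 4, d(59) = 2, d(60) = 12, d(61) = 2, d(62) = 4, d(63) = 6, d(64) = 7, d(65) = 4, d(66) = 8, d(67) = 2, d(68) = 6, d(69) = 4, d(70) = 8, d(71) = 2, d(72) = 12, d(73) = 2, d(74) = 4, d(75) = 6, d(76) = 6, d(77) = 4, d(78) = 8, d(79) = 2, d(80) = 10, d(81) = 5, d(82) = 4, d(83) = 2, d(84) = 12, d(85) = 4, d(86) = 4, d(87) = 4, d(88) = 8, d(89) = 2, d(90) = 12, d(91) = 4, d(92) = 6. Summing all 92 values: 435. (Dirichlet's divisor formula: Σ_{n ≤ x} d(n) = x ln(x) + (2γ − 1) x + O(√x). For x = 92, the asymptotic estimate is ≈ 430.21.)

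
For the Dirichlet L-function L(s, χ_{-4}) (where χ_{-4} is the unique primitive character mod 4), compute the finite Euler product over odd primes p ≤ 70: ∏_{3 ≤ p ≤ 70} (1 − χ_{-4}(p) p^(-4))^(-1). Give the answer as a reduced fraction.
∏ = 1651066280281380138536686837541579766361280941939967829361597654494040671703/1669523570694536178861740034086625672835197425049896317943747132528787456000

The odd primes p ≤ 70 are [3, 5, 7, 11, 13, 17, 19, 23, 29, 31, 37, 41, 43, 47, 53, 59, 61, 67]. For each, χ(p) = 1 if p ≡ 1 mod 4, χ(p) = −1 if p ≡ 3 mod 4. Taking (1 − χ(p)/p^4)^(-1) = p^4/(p^4 − χ(p)): (1 − (-1)/3^4)^(-1) · (1 − (1)/5^4)^(-1) · (1 − (-1)/7^4)^(-1) · (1 − (-1)/11^4)^(-1) · (1 − (1)/13^4)^(-1) · (1 − (1)/17^4)^(-1) · (1 − (-1)/19^4)^(-1) · (1 − (-1)/23^4)^(-1) · (1 − (1)/29^4)^(-1) · (1 − (-1)/31^4)^(-1) · (1 − (1)/37^4)^(-1) · (1 − (1)/41^4)^(-1) · (1 − (-1)/43^4)^(-1) · (1 − (-1)/47^4)^(-1) · (1 − (1)/53^4)^(-1) · (1 − (-1)/59^4)^(-1) · (1 − (1)/61^4)^(-1) · (1 − (-1)/67^4)^(-1) = 1651066280281380138536686837541579766361280941939967829361597654494040671703/1669523570694536178861740034086625672835197425049896317943747132528787456000.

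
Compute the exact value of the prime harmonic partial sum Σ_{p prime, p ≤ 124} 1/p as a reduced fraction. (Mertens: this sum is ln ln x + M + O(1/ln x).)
Σ 1/p = 58472171373748331322981543916880425472323867753/31610054640417607788145206291543662493274686990

π(124) = 30, so the primes ≤ 124 are [2, 3, 5, 7, 11, 13, 17, 19, 23, 29, 31, 37, 41, 43, 47, 53, 59, 61, 67, 71, 73, 79, 83, 89, 97, 101, 103, 107, 109, 113]. Summing 1/p over these primes: 58472171373748331322981543916880425472323867753/31610054640417607788145206291543662493274686990 ≈ 1.8498. Mertens estimate ln ln(124) + 0.2615 ≈ 1.8343.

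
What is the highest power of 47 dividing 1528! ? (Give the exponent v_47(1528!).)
v_47(1528!) = 32

Legendre's formula: v_p(n!) = Σ_{k ≥ 1} ⌊n / p^k⌋. For p = 47, n = 1528, the terms are:
  ⌊1528/47^1⌋ = ⌊1528/47⌋ = 32
(the next term ⌊1528/47^2⌋ = 0, terminating the sum). Summing: v_47(1528!) = 32 = 32.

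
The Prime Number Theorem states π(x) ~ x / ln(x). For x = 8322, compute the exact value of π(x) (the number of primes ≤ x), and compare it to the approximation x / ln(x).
π(8322) = 1044;  x/ln(x) ≈ 921.94;  relative error ≈ 11.69%.

Directly count primes up to 8322: π(8322) = 1044. The PNT approximation gives 8322/ln(8322) ≈ 8322/9.02666 ≈ 921.94. Relative error (π(x) − x/ln(x)) / π(x) ≈ 11.69%; the approximation is known to undercount slightly (Li(x) is a better estimate).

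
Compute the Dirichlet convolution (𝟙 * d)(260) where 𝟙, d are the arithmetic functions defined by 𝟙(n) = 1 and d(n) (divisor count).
(𝟙 * d)(260) = 54

Divisors of 260: [1, 2, 4, 5, 10, 13, 20, 26, 52, 65, 130, 260]. For each d | 260:
  d = 1: 𝟙(1) · d(260/1) = 1 · 12 = 12
  d = 2: 𝟙(2) · d(260/2) = 1 · 8 = 8
  d = 4: 𝟙(4) · d(260/4) = 1 · 4 = 4
  d = 5: 𝟙(5) · d(260/5) = 1 · 6 = 6
  d = 10: 𝟙(10) · d(260/10) = 1 · 4 = 4
  d = 13: 𝟙(13) · d(260/13) = 1 · 6 = 6
  d = 20: 𝟙(20) · d(260/20) = 1 · 2 = 2
  d = 26: 𝟙(26) · d(260/26) = 1 · 4 = 4
  d = 52: 𝟙(52) · d(260/52) = 1 · 2 = 2
  d = 65: 𝟙(65) · d(260/65) = 1 · 3 = 3
  d = 130: 𝟙(130) · d(260/130) = 1 · 2 = 2
  d = 260: 𝟙(260) · d(260/260) = 1 · 1 = 1
Summing: (𝟙 * d)(260) = 12 + 8 + 4 + 6 + 4 + 6 + 2 + 4 + 2 + 3 + 2 + 1 = 54.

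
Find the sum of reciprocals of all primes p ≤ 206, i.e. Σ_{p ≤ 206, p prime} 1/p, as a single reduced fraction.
Σ 1/p = 15202313841027497739047080375538859939135227730139536997746371469607707132833646367/7799922041683461553249199106329813876687996789903550945093032474868511536164700810

π(206) = 46, so the primes ≤ 206 are [2, 3, 5, 7, 11, 13, 17, 19, 23, 29, 31, 37, 41, 43, 47, 53, 59, 61, 67, 71, 73, 79, 83, 89, 97, 101, 103, 107, 109, 113, 127, 131, 137, 139, 149, 151, 157, 163, 167, 173, 179, 181, 191, 193, 197, 199]. Summing 1/p over these primes: 15202313841027497739047080375538859939135227730139536997746371469607707132833646367/7799922041683461553249199106329813876687996789903550945093032474868511536164700810 ≈ 1.9490. Mertens estimate ln ln(206) + 0.2615 ≈ 1.9344.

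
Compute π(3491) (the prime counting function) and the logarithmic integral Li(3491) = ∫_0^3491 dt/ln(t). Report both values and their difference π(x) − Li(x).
π(3491) = 488;  Li(3491) ≈ 503.50;  π(x) − Li(x) ≈ -15.50.

Direct count of primes ≤ 3491 gives π(3491) = 488. Numerical evaluation of the logarithmic integral gives Li(3491) ≈ 503.50. The difference π(x) − Li(x) ≈ -15.50 is typically negative for small/moderate x (Li(x) overestimates), though Littlewood's theorem shows this sign changes infinitely often.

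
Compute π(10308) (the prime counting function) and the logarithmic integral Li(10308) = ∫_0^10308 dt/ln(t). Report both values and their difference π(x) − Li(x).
π(10308) = 1264;  Li(10308) ≈ 1279.52;  π(x) − Li(x) ≈ -15.52.

Direct count of primes ≤ 10308 gives π(10308) = 1264. Numerical evaluation of the logarithmic integral gives Li(10308) ≈ 1279.52. The difference π(x) − Li(x) ≈ -15.52 is typically negative for small/moderate x (Li(x) overestimates), though Littlewood's theorem shows this sign changes infinitely often.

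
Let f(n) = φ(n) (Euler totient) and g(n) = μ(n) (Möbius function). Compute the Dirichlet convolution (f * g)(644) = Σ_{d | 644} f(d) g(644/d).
(φ * μ)(644) = 105

Divisors of 644: [1, 2, 4, 7, 14, 23, 28, 46, 92, 161, 322, 644]. For each d | 644:
  d = 1: φ(1) · μ(644/1) = 1 · 0 = 0
  d = 2: φ(2) · μ(644/2) = 1 · -1 = -1
  d = 4: φ(4) · μ(644/4) = 2 · 1 = 2
  d = 7: φ(7) · μ(644/7) = 6 · 0 = 0
  d = 14: φ(14) · μ(644/14) = 6 · 1 = 6
  d = 23: φ(23) · μ(644/23) = 22 · 0 = 0
  d = 28: φ(28) · μ(644/28) = 12 · -1 = -12
  d = 46: φ(46) · μ(644/46) = 22 · 1 = 22
  d = 92: φ(92) · μ(644/92) = 44 · -1 = -44
  d = 161: φ(161) · μ(644/161) = 132 · 0 = 0
  d = 322: φ(322) · μ(644/322) = 132 · -1 = -132
  d = 644: φ(644) · μ(644/644) = 264 · 1 = 264
Summing: (φ * μ)(644) = 0 + -1 + 2 + 0 + 6 + 0 + -12 + 22 + -44 + 0 + -132 + 264 = 105.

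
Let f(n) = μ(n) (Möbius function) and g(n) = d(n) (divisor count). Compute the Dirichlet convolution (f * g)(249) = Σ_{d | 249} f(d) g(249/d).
(μ * d)(249) = 1

Divisors of 249: [1, 3, 83, 249]. For each d | 249:
  d = 1: μ(1) · d(249/1) = 1 · 4 = 4
  d = 3: μ(3) · d(249/3) = -1 · 2 = -2
  d = 83: μ(83) · d(249/83) = -1 · 2 = -2
  d = 249: μ(249) · d(249/249) = 1 · 1 = 1
Summing: (μ * d)(249) = 4 + -2 + -2 + 1 = 1.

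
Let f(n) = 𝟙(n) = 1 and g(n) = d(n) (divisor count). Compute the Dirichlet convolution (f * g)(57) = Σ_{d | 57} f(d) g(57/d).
(𝟙 * d)(57) = 9

Divisors of 57: [1, 3, 19, 57]. For each d | 57:
  d = 1: 𝟙(1) · d(57/1) = 1 · 4 = 4
  d = 3: 𝟙(3) · d(57/3) = 1 · 2 = 2
  d = 19: 𝟙(19) · d(57/19) = 1 · 2 = 2
  d = 57: 𝟙(57) · d(57/57) = 1 · 1 = 1
Summing: (𝟙 * d)(57) = 4 + 2 + 2 + 1 = 9.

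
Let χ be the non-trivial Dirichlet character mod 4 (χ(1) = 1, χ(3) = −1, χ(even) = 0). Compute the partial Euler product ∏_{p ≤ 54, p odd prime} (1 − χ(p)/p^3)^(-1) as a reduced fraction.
∏ = 825131832927904152751703886265311831503045/851571808026684219819301170519057245405184

The odd primes p ≤ 54 are [3, 5, 7, 11, 13, 17, 19, 23, 29, 31, 37, 41, 43, 47, 53]. For each, χ(p) = 1 if p ≡ 1 mod 4, χ(p) = −1 if p ≡ 3 mod 4. Taking (1 − χ(p)/p^3)^(-1) = p^3/(p^3 − χ(p)): (1 − (-1)/3^3)^(-1) · (1 − (1)/5^3)^(-1) · (1 − (-1)/7^3)^(-1) · (1 − (-1)/11^3)^(-1) · (1 − (1)/13^3)^(-1) · (1 − (1)/17^3)^(-1) · (1 − (-1)/19^3)^(-1) · (1 − (-1)/23^3)^(-1) · (1 − (1)/29^3)^(-1) · (1 − (-1)/31^3)^(-1) · (1 − (1)/37^3)^(-1) · (1 − (1)/41^3)^(-1) · (1 − (-1)/43^3)^(-1) · (1 − (-1)/47^3)^(-1) · (1 − (1)/53^3)^(-1) = 825131832927904152751703886265311831503045/851571808026684219819301170519057245405184.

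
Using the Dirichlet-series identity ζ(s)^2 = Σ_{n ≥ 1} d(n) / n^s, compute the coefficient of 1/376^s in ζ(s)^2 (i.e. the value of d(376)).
d(376) = 8

ζ(s)^2 = (Σ 1/m^s)(Σ 1/k^s). The coefficient of 1/n^s in the product is the number of ordered pairs (m, k) with mk = n, which equals d(n). For n = 376, divisors are [1, 2, 4, 8, 47, 94, 188, 376], so d(376) = 8.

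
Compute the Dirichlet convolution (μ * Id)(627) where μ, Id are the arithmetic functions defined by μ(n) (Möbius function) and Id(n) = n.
(μ * Id)(627) = 360

Divisors of 627: [1, 3, 11, 19, 33, 57, 209, 627]. For each d | 627:
  d = 1: μ(1) · Id(627/1) = 1 · 627 = 627
  d = 3: μ(3) · Id(627/3) = -1 · 209 = -209
  d = 11: μ(11) · Id(627/11) = -1 · 57 = -57
  d = 19: μ(19) · Id(627/19) = -1 · 33 = -33
  d = 33: μ(33) · Id(627/33) = 1 · 19 = 19
  d = 57: μ(57) · Id(627/57) = 1 · 11 = 11
  d = 209: μ(209) · Id(627/209) = 1 · 3 = 3
  d = 627: μ(627) · Id(627/627) = -1 · 1 = -1
Summing: (μ * Id)(627) = 627 + -209 + -57 + -33 + 19 + 11 + 3 + -1 = 360.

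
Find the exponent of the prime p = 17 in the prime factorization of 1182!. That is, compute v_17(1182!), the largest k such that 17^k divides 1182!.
v_17(1182!) = 73

Legendre's formula: v_p(n!) = Σ_{k ≥ 1} ⌊n / p^k⌋. For p = 17, n = 1182, the terms are:
  ⌊1182/17^1⌋ = ⌊1182/17⌋ = 69
  ⌊1182/17^2⌋ = ⌊1182/289⌋ = 4
(the next term ⌊1182/17^3⌋ = 0, terminating the sum). Summing: v_17(1182!) = 69 + 4 = 73.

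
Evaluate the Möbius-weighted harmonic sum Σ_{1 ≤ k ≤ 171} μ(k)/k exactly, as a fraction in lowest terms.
Σ μ(k)/k = 976794744883260874795165001864511964953389627727401386703595517/962947420735983927056946215901134429196419130606213075415963491270

Values of μ(k) for 1 ≤ k ≤ 171: μ(1) = 1, μ(2) = -1, μ(3) = -1, μ(5) = -1, μ(6) = 1, μ(7) = -1, μ(10) = 1, μ(11) = -1, μ(13) = -1, μ(14) = 1, μ(15) = 1, μ(17) = -1, μ(19) = -1, μ(21) = 1, μ(22) = 1, μ(23) = -1, μ(26) = 1, μ(29) = -1, μ(30) = -1, μ(31) = -1, μ(33) = 1, μ(34) = 1, μ(35) = 1, μ(37) = -1, μ(38) = 1, μ(39) = 1, μ(41) = -1, μ(42) = -1, μ(43) = -1, μ(46) = 1, μ(47) = -1, μ(51) = 1, μ(53) = -1, μ(55) = 1, μ(57) = 1, μ(58) = 1, μ(59) = -1, μ(61) = -1, μ(62) = 1, μ(65) = 1, μ(66) = -1, μ(67) = -1, μ(69) = 1, μ(70) = -1, μ(71) = -1, μ(73) = -1, μ(74) = 1, μ(77) = 1, μ(78) = -1, μ(79) = -1, μ(82) = 1, μ(83) = -1, μ(85) = 1, μ(86) = 1, μ(87) = 1, μ(89) = -1, μ(91) = 1, μ(93) = 1, μ(94) = 1, μ(95) = 1, μ(97) = -1, μ(101) = -1, μ(102) = -1, μ(103) = -1, μ(105) = -1, μ(106) = 1, μ(107) = -1, μ(109) = -1, μ(110) = -1, μ(111) = 1, μ(113) = -1, μ(114) = -1, μ(115) = 1, μ(118) = 1, μ(119) = 1, μ(122) = 1, μ(123) = 1, μ(127) = -1, μ(129) = 1, μ(130) = -1, μ(131) = -1, μ(133) = 1, μ(134) = 1, μ(137) = -1, μ(138) = -1, μ(139) = -1, μ(141) = 1, μ(142) = 1, μ(143) = 1, μ(145) = 1, μ(146) = 1, μ(149) = -1, μ(151) = -1, μ(154) = -1, μ(155) = 1, μ(157) = -1, μ(158) = 1, μ(159) = 1, μ(161) = 1, μ(163) = -1, μ(165) = -1, μ(166) = 1, μ(167) = -1, μ(170) = -1, with μ = 0 on non-squarefree integers. Summing μ(k)/k for k where μ(k) ≠ 0 gives 976794744883260874795165001864511964953389627727401386703595517/962947420735983927056946215901134429196419130606213075415963491270 ≈ 0.0010. (PNT ⟺ this sum → 0 as n → ∞.)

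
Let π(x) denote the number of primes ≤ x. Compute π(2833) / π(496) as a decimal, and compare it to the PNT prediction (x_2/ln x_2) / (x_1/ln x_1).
π(2833)/π(496) = 411/94 ≈ 4.3723;  PNT prediction ≈ 4.4596.

π(496) = 94 and π(2833) = 411, so π(2833)/π(496) ≈ 4.3723. The PNT-predicted ratio is (2833/ln(2833)) / (496/ln(496)) ≈ 4.4596. The two agree to within a few percent, as expected.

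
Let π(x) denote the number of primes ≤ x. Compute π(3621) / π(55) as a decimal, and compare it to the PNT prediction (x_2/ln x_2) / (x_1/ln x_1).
π(3621)/π(55) = 506/16 ≈ 31.6250;  PNT prediction ≈ 32.1957.

π(55) = 16 and π(3621) = 506, so π(3621)/π(55) ≈ 31.6250. The PNT-predicted ratio is (3621/ln(3621)) / (55/ln(55)) ≈ 32.1957. The two agree to within a few percent, as expected.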